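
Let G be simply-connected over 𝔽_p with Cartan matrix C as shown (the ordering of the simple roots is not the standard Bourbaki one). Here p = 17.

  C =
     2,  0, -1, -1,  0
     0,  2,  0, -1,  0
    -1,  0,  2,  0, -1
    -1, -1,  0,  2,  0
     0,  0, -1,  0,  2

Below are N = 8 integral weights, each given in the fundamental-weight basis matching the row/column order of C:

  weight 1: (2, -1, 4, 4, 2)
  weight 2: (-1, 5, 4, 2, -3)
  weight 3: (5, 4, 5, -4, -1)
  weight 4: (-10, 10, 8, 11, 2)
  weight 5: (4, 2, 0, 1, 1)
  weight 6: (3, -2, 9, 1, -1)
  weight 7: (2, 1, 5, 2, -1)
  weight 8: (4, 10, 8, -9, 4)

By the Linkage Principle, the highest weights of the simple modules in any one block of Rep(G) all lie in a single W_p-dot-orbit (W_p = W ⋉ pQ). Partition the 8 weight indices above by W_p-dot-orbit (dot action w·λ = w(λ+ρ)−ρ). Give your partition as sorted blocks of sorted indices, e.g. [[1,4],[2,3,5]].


Dynkin diagram of C (from the 8 off-diagonal −1 entries): A_5.

Each λ_j+ρ reduced to Ā_17; 5-tuples below use C's row order:

    [1] (3, 0, 5, 5, 3)
    [2] (0, 6, 3, 3, 2)
    [3] (3, 2, 6, 3, 0)
    [4] (3, 2, 6, 3, 0)
    [5] (5, 3, 1, 2, 2)
    [6] (4, 1, 10, 1, 0)
    [7] (3, 2, 6, 3, 0)
    [8] (3, 2, 6, 3, 0)

Linkage partition of the 8 weights (5 classes, p=17):

[[1], [2], [3, 4, 7, 8], [5], [6]]


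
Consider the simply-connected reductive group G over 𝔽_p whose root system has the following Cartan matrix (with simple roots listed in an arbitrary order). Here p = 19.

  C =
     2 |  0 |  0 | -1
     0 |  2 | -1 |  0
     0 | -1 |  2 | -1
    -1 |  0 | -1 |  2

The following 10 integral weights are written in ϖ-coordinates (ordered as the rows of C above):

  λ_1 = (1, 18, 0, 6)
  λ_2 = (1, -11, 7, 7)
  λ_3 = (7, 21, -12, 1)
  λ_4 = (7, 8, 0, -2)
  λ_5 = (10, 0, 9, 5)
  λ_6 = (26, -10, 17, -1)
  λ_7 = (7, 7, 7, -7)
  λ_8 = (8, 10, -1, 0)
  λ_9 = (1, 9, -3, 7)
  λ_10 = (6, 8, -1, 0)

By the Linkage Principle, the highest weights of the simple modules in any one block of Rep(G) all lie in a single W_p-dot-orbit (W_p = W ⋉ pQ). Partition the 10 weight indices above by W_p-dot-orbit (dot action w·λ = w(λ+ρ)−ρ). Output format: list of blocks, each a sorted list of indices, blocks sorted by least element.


Dynkin diagram of C (from the 6 off-diagonal −1 entries): A_4.

Folding the 10 weights λ_j+ρ into Ā_19 (reps in the given 4-coord order):

  λ_1 → (7, 9, 0, 1) · λ_2 → (2, 8, 2, 6) · λ_3 → (2, 8, 2, 6) · λ_4 → (7, 9, 0, 1) · λ_5 → (2, 8, 2, 6) · λ_6 → (7, 9, 0, 1) · λ_7 → (2, 8, 2, 6) · λ_8 → (7, 9, 0, 1) · λ_9 → (2, 8, 2, 6) · λ_10 → (7, 9, 0, 1)

The 10 indices split into 2 linkage classes (same alcove rep ⇔ same W_19-dot-orbit):

[[1, 4, 6, 8, 10], [2, 3, 5, 7, 9]]


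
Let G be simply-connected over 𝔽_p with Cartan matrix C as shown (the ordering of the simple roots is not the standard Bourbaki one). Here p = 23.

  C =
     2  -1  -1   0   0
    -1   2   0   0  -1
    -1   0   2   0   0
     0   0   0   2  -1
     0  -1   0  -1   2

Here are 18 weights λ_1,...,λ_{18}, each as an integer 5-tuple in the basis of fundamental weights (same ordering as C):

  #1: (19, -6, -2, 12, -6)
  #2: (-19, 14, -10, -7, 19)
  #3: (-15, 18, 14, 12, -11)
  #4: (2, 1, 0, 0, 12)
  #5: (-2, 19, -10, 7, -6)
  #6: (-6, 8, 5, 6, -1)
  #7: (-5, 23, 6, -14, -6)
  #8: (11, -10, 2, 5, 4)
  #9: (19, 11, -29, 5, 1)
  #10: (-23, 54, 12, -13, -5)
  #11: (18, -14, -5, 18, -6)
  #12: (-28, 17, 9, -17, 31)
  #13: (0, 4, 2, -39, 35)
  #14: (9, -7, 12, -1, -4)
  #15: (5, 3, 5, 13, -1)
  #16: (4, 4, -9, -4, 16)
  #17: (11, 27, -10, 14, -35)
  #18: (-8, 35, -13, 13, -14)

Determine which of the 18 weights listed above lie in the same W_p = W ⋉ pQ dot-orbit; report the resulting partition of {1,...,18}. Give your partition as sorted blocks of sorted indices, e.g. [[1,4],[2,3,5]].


Dynkin diagram of C (from the 8 off-diagonal −1 entries): A_5.

Ā_23 reps of the 18 weights (A_5, coords as presented):

  λ_1+ρ ↦ (9, 5, 1, 3, 5)
  λ_2+ρ ↦ (3, 5, 3, 2, 4)
  λ_3+ρ ↦ (9, 5, 1, 3, 5)
  λ_4+ρ ↦ (3, 2, 1, 1, 13)
  λ_5+ρ ↦ (9, 5, 1, 3, 5)
  λ_6+ρ ↦ (5, 4, 1, 7, 0)
  λ_7+ρ ↦ (3, 2, 1, 1, 13)
  λ_8+ρ ↦ (3, 5, 3, 2, 4)
  λ_9+ρ ↦ (3, 5, 3, 2, 4)
  λ_10+ρ ↦ (5, 4, 1, 7, 0)
  λ_11+ρ ↦ (3, 2, 1, 1, 13)
  λ_12+ρ ↦ (5, 4, 1, 7, 0)
  λ_13+ρ ↦ (3, 2, 1, 1, 13)
  λ_14+ρ ↦ (1, 0, 13, 6, 3)
  λ_15+ρ ↦ (5, 4, 1, 7, 0)
  λ_16+ρ ↦ (3, 2, 1, 1, 13)
  λ_17+ρ ↦ (3, 5, 3, 2, 4)
  λ_18+ρ ↦ (5, 4, 1, 7, 0)

Linkage partition of the 18 weights (5 classes, p=23):

[[1, 3, 5], [2, 8, 9, 17], [4, 7, 11, 13, 16], [6, 10, 12, 15, 18], [14]]


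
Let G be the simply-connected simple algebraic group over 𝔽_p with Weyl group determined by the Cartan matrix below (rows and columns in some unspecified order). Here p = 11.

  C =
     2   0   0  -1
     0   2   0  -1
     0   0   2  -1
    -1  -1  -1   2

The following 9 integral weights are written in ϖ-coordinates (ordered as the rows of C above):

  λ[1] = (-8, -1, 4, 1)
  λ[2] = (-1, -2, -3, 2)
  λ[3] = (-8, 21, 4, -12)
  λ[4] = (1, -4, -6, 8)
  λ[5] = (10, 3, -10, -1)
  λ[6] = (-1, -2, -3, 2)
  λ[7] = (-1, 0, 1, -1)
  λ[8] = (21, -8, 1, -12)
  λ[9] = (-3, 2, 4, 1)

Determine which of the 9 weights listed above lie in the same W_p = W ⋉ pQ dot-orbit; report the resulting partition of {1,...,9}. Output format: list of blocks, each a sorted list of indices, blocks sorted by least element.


Cartan matrix: type D_4 (|W|=192); un-permuting the 4 rows.

λ_j+ρ reflected into Ā_11 (⟨·,θ^∨⟩≤11); 4-tuples as given:

  λ_1 → (2, 5, 0, 0) · λ_2 → (0, 1, 2, 0) · λ_3 → (2, 5, 0, 0) · λ_4 → (2, 3, 5, 0) · λ_5 → (2, 5, 0, 0) · λ_6 → (0, 1, 2, 0) · λ_7 → (0, 1, 2, 0) · λ_8 → (2, 5, 0, 0) · λ_9 → (2, 3, 5, 0)

The 9 indices split into 3 linkage classes (same alcove rep ⇔ same W_11-dot-orbit):

[[1, 3, 5, 8], [2, 6, 7], [4, 9]]


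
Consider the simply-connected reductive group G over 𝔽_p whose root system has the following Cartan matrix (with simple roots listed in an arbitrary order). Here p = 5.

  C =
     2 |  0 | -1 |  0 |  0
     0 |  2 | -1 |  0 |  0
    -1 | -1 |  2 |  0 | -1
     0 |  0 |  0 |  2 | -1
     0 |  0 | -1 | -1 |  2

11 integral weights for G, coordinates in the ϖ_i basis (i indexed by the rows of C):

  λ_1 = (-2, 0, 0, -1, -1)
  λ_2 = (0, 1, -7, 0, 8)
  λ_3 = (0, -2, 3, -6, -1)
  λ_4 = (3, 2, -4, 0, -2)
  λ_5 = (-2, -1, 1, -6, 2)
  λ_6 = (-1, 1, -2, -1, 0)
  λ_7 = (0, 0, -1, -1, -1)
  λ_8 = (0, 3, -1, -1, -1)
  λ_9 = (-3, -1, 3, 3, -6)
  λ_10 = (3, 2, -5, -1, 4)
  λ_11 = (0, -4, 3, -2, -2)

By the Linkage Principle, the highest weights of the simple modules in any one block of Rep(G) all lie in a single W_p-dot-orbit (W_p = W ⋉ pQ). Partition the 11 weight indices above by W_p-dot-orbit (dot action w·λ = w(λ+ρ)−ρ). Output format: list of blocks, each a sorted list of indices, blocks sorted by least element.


Type D_5, rank 5, |W|=1920; reorder rows/cols to standard.

Each λ_j+ρ reduced to Ā_5; 5-tuples below use C's row order:

  [1] (1, 1, 0, 0, 0)
  [2] (0, 1, 0, 3, 0)
  [3] (1, 1, 0, 0, 0)
  [4] (0, 1, 0, 3, 0)
  [5] (0, 1, 0, 3, 0)
  [6] (1, 1, 0, 0, 0)
  [7] (1, 1, 0, 0, 0)
  [8] (1, 4, 0, 0, 0)
  [9] (0, 2, 1, 1, 0)
  [10] (0, 1, 0, 3, 0)
  [11] (0, 2, 1, 1, 0)

The 11 indices split into 4 linkage classes (same alcove rep ⇔ same W_5-dot-orbit):

[[1, 3, 6, 7], [2, 4, 5, 10], [8], [9, 11]]


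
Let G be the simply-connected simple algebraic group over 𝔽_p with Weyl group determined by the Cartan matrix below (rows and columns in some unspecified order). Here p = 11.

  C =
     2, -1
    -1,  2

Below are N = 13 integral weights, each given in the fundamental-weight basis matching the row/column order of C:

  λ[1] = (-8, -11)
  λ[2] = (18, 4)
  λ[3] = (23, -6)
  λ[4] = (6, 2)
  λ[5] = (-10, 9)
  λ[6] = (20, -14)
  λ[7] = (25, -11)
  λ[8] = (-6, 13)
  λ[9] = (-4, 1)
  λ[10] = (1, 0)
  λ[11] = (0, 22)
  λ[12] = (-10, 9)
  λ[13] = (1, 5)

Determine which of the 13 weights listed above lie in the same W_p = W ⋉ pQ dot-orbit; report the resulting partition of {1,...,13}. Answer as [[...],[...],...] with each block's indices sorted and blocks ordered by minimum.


Type A_2, rank 2, |W|=6; reorder rows/cols to standard.

Folding the 13 weights λ_j+ρ into Ā_11 (reps in the given 2-coord order):

  1: (4, 1);  2: (2, 6);  3: (2, 6);  4: (7, 3);  5: (9, 1);  6: (2, 1);  7: (4, 1);  8: (2, 6);  9: (2, 1);  10: (2, 1);  11: (9, 1);  12: (9, 1);  13: (2, 6)

Linkage partition of the 13 weights (5 classes, p=11):

[[1, 7], [2, 3, 8, 13], [4], [5, 11, 12], [6, 9, 10]]


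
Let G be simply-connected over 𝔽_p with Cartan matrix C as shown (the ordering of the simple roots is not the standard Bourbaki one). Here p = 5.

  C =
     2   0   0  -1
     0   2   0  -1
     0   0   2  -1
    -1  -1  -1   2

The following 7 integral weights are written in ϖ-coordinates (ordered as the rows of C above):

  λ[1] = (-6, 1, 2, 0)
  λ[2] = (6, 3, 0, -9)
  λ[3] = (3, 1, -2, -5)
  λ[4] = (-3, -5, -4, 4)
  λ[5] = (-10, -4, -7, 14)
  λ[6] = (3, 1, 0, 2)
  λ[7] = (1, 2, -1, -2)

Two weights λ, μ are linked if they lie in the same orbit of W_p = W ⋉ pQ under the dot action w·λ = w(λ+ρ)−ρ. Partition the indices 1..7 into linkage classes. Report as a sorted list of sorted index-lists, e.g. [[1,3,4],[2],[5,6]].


Dynkin diagram of C (from the 6 off-diagonal −1 entries): D_4.

Alcove-folded reps (p=5, 7 weights, presented ϖ-order):

  λ_1+ρ ↦ (1, 2, 1, 0)
  λ_2+ρ ↦ (1, 2, 1, 0)
  λ_3+ρ ↦ (2, 0, 1, 1)
  λ_4+ρ ↦ (2, 0, 1, 1)
  λ_5+ρ ↦ (2, 0, 1, 1)
  λ_6+ρ ↦ (2, 0, 1, 1)
  λ_7+ρ ↦ (1, 2, 1, 0)

Grouping the 7 weights by Ā_5-representative: 2 linkage classes.

[[1, 2, 7], [3, 4, 5, 6]]


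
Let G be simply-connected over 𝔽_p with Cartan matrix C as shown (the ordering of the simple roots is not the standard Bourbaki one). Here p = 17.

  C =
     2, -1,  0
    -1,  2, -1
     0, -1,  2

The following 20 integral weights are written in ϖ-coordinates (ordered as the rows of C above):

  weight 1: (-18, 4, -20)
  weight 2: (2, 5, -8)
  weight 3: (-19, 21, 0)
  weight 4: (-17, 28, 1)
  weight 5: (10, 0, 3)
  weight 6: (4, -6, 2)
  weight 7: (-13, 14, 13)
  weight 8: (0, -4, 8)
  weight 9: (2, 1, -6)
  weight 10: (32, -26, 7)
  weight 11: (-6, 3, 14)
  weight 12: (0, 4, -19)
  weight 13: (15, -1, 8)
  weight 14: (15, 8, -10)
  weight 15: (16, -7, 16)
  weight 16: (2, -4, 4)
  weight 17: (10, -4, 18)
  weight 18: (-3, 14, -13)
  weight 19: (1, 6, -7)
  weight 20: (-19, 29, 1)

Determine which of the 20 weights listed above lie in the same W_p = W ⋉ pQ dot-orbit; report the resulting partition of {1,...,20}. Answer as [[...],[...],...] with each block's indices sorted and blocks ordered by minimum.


Dynkin diagram of C (from the 4 off-diagonal −1 entries): A_3.

Folding the 20 weights λ_j+ρ into Ā_17 (reps in the given 3-coord order):

    λ_1+ρ ↦ (0, 3, 2)
    λ_2+ρ ↦ (2, 1, 6)
    λ_3+ρ ↦ (11, 1, 4)
    λ_4+ρ ↦ (2, 1, 12)
    λ_5+ρ ↦ (11, 1, 4)
    λ_6+ρ ↦ (0, 3, 2)
    λ_7+ρ ↦ (0, 3, 2)
    λ_8+ρ ↦ (2, 1, 6)
    λ_9+ρ ↦ (0, 3, 2)
    λ_10+ρ ↦ (8, 0, 1)
    λ_11+ρ ↦ (2, 1, 12)
    λ_12+ρ ↦ (11, 1, 4)
    λ_13+ρ ↦ (8, 0, 1)
    λ_14+ρ ↦ (8, 0, 1)
    λ_15+ρ ↦ (0, 6, 0)
    λ_16+ρ ↦ (0, 3, 2)
    λ_17+ρ ↦ (2, 1, 6)
    λ_18+ρ ↦ (2, 1, 12)
    λ_19+ρ ↦ (2, 1, 6)
    λ_20+ρ ↦ (2, 1, 12)

6 distinct reps among the 20 weights ⇒ 6 W_17-linkage classes:

[[1, 6, 7, 9, 16], [2, 8, 17, 19], [3, 5, 12], [4, 11, 18, 20], [10, 13, 14], [15]]


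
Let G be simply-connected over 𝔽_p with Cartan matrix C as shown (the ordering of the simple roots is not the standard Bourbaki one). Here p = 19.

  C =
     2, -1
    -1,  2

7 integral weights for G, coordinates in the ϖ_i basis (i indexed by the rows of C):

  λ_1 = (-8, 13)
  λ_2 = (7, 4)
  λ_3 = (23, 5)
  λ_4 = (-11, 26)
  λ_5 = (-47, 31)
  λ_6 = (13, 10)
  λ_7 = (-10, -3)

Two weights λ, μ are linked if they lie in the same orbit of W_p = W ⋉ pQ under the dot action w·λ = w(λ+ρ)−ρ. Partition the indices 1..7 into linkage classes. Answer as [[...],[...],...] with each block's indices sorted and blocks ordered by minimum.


A_2 Cartan matrix, 2 simple roots permuted; ρ=(1,1).

λ_j+ρ reflected into Ā_19 (⟨·,θ^∨⟩≤19); 2-tuples as given:

    [1] (7, 7)
    [2] (8, 5)
    [3] (8, 5)
    [4] (2, 9)
    [5] (8, 5)
    [6] (8, 5)
    [7] (2, 9)

Partition of {1..7} into 3 W_19-dot-orbits:

[[1], [2, 3, 5, 6], [4, 7]]


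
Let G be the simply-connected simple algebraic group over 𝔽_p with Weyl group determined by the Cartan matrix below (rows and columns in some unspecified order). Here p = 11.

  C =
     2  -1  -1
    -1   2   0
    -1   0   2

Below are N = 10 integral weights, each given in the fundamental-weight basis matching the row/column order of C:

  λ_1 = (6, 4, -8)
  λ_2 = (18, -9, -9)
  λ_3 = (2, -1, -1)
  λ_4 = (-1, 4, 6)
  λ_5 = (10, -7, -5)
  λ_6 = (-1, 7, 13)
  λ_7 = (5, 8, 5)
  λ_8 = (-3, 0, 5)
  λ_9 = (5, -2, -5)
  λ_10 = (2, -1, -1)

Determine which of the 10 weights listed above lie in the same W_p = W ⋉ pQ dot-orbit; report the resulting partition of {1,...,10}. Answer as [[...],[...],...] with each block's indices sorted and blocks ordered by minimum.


Type A_3, rank 3, |W|=24; reorder rows/cols to standard.

W_11-reps of the 10 weights in Ā_11 (same 3-coord order as C):

  [1] (0, 4, 6) · [2] (3, 0, 0) · [3] (3, 0, 0) · [4] (0, 4, 6) · [5] (1, 6, 4) · [6] (3, 0, 0) · [7] (1, 1, 4) · [8] (1, 1, 4) · [9] (1, 1, 4) · [10] (3, 0, 0)

4 distinct reps among the 10 weights ⇒ 4 W_11-linkage classes:

[[1, 4], [2, 3, 6, 10], [5], [7, 8, 9]]


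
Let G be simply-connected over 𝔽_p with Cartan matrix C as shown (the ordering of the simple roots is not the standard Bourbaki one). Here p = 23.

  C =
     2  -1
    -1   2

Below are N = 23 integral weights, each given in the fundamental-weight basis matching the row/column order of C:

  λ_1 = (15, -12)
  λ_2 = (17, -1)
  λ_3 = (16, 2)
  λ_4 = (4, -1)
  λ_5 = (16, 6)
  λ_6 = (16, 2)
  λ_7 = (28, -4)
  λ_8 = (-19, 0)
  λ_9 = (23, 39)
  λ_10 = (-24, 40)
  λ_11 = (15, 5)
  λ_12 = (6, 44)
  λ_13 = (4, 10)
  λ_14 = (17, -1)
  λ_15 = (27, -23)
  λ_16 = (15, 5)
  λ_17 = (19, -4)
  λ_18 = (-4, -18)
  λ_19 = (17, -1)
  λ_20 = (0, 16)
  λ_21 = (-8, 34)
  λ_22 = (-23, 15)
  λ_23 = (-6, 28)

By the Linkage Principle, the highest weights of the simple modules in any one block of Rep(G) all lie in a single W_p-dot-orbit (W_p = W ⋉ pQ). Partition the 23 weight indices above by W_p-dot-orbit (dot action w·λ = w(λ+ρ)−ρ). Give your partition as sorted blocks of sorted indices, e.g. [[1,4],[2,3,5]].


Dynkin diagram of C (from the 2 off-diagonal −1 entries): A_2.

Folding the 23 weights λ_j+ρ into Ā_23 (reps in the given 2-coord order):

  λ_1+ρ ↦ (5, 11);  λ_2+ρ ↦ (18, 0);  λ_3+ρ ↦ (17, 3);  λ_4+ρ ↦ (5, 0);  λ_5+ρ ↦ (16, 6);  λ_6+ρ ↦ (17, 3);  λ_7+ρ ↦ (17, 3);  λ_8+ρ ↦ (1, 17);  λ_9+ρ ↦ (1, 17);  λ_10+ρ ↦ (5, 0);  λ_11+ρ ↦ (16, 6);  λ_12+ρ ↦ (16, 6);  λ_13+ρ ↦ (5, 11);  λ_14+ρ ↦ (18, 0);  λ_15+ρ ↦ (1, 17);  λ_16+ρ ↦ (16, 6);  λ_17+ρ ↦ (17, 3);  λ_18+ρ ↦ (17, 3);  λ_19+ρ ↦ (18, 0);  λ_20+ρ ↦ (1, 17);  λ_21+ρ ↦ (5, 11);  λ_22+ρ ↦ (16, 6);  λ_23+ρ ↦ (1, 17)

6 distinct reps among the 23 weights ⇒ 6 W_23-linkage classes:

[[1, 13, 21], [2, 14, 19], [3, 6, 7, 17, 18], [4, 10], [5, 11, 12, 16, 22], [8, 9, 15, 20, 23]]


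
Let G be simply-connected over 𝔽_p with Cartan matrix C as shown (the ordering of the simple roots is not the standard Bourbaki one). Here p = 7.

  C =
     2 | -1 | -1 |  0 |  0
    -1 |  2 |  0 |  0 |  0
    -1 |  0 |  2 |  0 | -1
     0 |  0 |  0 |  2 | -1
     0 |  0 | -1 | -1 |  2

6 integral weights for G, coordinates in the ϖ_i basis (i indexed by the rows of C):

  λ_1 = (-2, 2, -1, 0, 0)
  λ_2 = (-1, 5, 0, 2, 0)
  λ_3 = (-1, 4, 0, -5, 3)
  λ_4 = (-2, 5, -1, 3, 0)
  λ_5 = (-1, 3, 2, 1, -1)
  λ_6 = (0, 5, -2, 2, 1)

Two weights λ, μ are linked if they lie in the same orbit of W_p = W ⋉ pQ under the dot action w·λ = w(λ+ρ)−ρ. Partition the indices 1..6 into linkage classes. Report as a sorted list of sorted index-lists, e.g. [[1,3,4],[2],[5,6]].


Root system A_5: the 5×5 matrix C matches after relabeling.

Ā_7 reps of the 6 weights (A_5, coords as presented):

  1: (0, 2, 1, 1, 0) · 2: (0, 2, 1, 1, 0) · 3: (0, 2, 1, 1, 0) · 4: (0, 2, 1, 1, 0) · 5: (0, 2, 3, 0, 0) · 6: (0, 2, 1, 1, 0)

The 6 indices split into 2 linkage classes (same alcove rep ⇔ same W_7-dot-orbit):

[[1, 2, 3, 4, 6], [5]]


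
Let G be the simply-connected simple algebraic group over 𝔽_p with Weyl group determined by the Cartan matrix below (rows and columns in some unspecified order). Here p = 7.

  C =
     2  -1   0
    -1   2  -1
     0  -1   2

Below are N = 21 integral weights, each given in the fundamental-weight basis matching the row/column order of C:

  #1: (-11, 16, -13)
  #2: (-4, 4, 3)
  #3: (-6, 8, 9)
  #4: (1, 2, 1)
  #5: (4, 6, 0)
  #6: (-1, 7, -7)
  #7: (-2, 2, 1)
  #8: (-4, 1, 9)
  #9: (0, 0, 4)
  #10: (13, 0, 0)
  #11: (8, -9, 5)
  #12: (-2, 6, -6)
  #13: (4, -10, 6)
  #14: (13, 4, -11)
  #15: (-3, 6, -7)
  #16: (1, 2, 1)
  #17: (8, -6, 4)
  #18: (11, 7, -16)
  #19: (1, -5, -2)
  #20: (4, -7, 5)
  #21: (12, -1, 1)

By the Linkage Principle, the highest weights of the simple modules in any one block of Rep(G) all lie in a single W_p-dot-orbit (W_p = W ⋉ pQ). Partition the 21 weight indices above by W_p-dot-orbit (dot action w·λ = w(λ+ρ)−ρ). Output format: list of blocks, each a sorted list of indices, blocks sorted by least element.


C ↔ A_3 under row/col permutation; |W(A_3)| = 24.

W_7-reps of the 21 weights in Ā_7 (same 3-coord order as C):

    [1] (2, 3, 0)
    [2] (1, 2, 2)
    [3] (2, 2, 3)
    [4] (2, 3, 2)
    [5] (1, 1, 5)
    [6] (1, 1, 5)
    [7] (1, 2, 2)
    [8] (1, 2, 2)
    [9] (1, 1, 5)
    [10] (1, 5, 0)
    [11] (1, 5, 0)
    [12] (1, 1, 5)
    [13] (2, 3, 0)
    [14] (2, 3, 2)
    [15] (1, 1, 5)
    [16] (2, 3, 2)
    [17] (2, 3, 2)
    [18] (1, 5, 0)
    [19] (1, 2, 2)
    [20] (1, 5, 0)
    [21] (1, 5, 0)

Grouping the 21 weights by Ā_7-representative: 6 linkage classes.

[[1, 13], [2, 7, 8, 19], [3], [4, 14, 16, 17], [5, 6, 9, 12, 15], [10, 11, 18, 20, 21]]


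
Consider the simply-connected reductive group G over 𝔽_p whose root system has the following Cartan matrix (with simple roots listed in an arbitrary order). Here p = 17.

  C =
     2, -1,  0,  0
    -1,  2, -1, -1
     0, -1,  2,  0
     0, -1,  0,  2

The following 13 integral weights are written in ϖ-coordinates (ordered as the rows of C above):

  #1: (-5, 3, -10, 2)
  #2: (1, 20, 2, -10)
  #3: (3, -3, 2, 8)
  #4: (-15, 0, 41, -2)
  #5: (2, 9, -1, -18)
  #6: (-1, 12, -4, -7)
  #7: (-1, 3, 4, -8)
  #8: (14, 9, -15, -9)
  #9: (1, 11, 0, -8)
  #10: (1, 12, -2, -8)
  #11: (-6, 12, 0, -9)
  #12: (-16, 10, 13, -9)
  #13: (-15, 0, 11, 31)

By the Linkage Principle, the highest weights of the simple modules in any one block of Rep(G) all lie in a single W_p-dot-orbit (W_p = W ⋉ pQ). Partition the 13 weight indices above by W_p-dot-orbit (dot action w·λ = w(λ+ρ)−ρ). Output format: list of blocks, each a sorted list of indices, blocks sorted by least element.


Dynkin diagram of C (from the 6 off-diagonal −1 entries): D_4.

Each λ_j+ρ reduced to Ā_17; 4-tuples below use C's row order:

  [1] (3, 0, 2, 4);  [2] (3, 0, 2, 4);  [3] (2, 2, 1, 7);  [4] (5, 0, 1, 8);  [5] (0, 4, 3, 6);  [6] (0, 4, 3, 6);  [7] (3, 0, 2, 4);  [8] (3, 0, 2, 4);  [9] (2, 2, 1, 7);  [10] (2, 2, 1, 7);  [11] (5, 0, 1, 8);  [12] (3, 0, 2, 4);  [13] (1, 1, 1, 11)

Linkage partition of the 13 weights (5 classes, p=17):

[[1, 2, 7, 8, 12], [3, 9, 10], [4, 11], [5, 6], [13]]


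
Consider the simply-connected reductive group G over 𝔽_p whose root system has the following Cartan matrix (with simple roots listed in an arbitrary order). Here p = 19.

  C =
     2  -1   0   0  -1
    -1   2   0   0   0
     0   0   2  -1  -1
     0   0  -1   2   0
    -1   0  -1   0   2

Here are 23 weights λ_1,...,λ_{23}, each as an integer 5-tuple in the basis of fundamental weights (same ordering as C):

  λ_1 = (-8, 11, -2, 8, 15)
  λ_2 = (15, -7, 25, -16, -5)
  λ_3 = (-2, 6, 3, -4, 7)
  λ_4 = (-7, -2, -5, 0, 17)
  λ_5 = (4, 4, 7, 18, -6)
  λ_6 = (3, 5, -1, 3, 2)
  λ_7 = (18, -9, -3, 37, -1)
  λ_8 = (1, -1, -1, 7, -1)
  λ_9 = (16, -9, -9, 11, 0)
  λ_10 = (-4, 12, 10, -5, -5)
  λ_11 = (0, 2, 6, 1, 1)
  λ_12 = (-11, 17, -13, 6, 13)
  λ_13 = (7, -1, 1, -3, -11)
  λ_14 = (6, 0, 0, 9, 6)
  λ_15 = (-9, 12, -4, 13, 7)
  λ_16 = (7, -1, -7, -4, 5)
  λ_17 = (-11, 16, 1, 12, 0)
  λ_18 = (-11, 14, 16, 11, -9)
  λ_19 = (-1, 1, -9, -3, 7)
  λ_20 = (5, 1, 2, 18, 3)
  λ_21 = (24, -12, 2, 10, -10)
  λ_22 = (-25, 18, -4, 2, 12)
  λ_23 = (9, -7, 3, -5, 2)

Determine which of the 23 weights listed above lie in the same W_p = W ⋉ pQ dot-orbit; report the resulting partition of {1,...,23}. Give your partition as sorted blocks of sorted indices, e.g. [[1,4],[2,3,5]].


Root system A_5: the 5×5 matrix C matches after relabeling.

λ_j+ρ reflected into Ā_19 (⟨·,θ^∨⟩≤19); 5-tuples as given:

    λ_1+ρ ↦ (2, 5, 1, 1, 7)
    λ_2+ρ ↦ (4, 6, 0, 4, 3)
    λ_3+ρ ↦ (1, 6, 1, 3, 7)
    λ_4+ρ ↦ (1, 6, 1, 3, 7)
    λ_5+ρ ↦ (5, 0, 0, 6, 3)
    λ_6+ρ ↦ (4, 6, 0, 4, 3)
    λ_7+ρ ↦ (2, 0, 0, 8, 0)
    λ_8+ρ ↦ (2, 0, 0, 8, 0)
    λ_9+ρ ↦ (2, 5, 1, 1, 7)
    λ_10+ρ ↦ (4, 6, 0, 4, 3)
    λ_11+ρ ↦ (1, 3, 7, 2, 2)
    λ_12+ρ ↦ (2, 5, 1, 1, 7)
    λ_13+ρ ↦ (2, 0, 0, 8, 0)
    λ_14+ρ ↦ (1, 6, 1, 3, 7)
    λ_15+ρ ↦ (5, 0, 0, 6, 3)
    λ_16+ρ ↦ (5, 0, 0, 6, 3)
    λ_17+ρ ↦ (1, 3, 7, 2, 2)
    λ_18+ρ ↦ (2, 5, 1, 1, 7)
    λ_19+ρ ↦ (2, 0, 0, 8, 0)
    λ_20+ρ ↦ (4, 6, 0, 4, 3)
    λ_21+ρ ↦ (5, 0, 0, 6, 3)
    λ_22+ρ ↦ (5, 0, 0, 6, 3)
    λ_23+ρ ↦ (4, 6, 0, 4, 3)

The 23 indices split into 6 linkage classes (same alcove rep ⇔ same W_19-dot-orbit):

[[1, 9, 12, 18], [2, 6, 10, 20, 23], [3, 4, 14], [5, 15, 16, 21, 22], [7, 8, 13, 19], [11, 17]]


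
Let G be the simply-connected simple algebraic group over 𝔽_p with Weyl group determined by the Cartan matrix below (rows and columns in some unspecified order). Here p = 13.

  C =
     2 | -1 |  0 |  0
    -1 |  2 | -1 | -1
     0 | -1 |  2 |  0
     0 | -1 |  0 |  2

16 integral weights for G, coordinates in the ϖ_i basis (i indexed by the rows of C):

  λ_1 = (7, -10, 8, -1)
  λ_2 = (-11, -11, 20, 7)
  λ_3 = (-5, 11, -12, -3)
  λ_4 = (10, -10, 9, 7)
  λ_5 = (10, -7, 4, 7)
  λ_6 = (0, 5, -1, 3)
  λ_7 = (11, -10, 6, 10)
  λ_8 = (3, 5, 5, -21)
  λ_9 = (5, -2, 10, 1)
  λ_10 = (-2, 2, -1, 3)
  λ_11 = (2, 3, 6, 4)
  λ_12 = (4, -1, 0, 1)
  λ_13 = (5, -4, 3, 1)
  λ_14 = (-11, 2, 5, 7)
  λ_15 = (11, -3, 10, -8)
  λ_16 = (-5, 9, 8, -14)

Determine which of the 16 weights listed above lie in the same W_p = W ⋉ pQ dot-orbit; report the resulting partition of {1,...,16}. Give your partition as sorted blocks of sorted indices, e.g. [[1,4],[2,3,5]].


Dynkin diagram of C (from the 6 off-diagonal −1 entries): D_4.

Ā_13 reps of the 16 weights (D_4, coords as presented):

    λ_1 → (0, 0, 1, 8)
    λ_2 → (1, 1, 6, 3)
    λ_3 → (1, 1, 6, 3)
    λ_4 → (2, 1, 1, 1)
    λ_5 → (5, 0, 1, 2)
    λ_6 → (1, 2, 0, 4)
    λ_7 → (2, 1, 1, 1)
    λ_8 → (3, 2, 1, 1)
    λ_9 → (1, 1, 6, 3)
    λ_10 → (1, 2, 0, 4)
    λ_11 → (3, 2, 1, 1)
    λ_12 → (5, 0, 1, 2)
    λ_13 → (3, 2, 1, 1)
    λ_14 → (3, 2, 1, 1)
    λ_15 → (2, 1, 1, 1)
    λ_16 → (1, 2, 0, 4)

Grouping the 16 weights by Ā_13-representative: 6 linkage classes.

[[1], [2, 3, 9], [4, 7, 15], [5, 12], [6, 10, 16], [8, 11, 13, 14]]


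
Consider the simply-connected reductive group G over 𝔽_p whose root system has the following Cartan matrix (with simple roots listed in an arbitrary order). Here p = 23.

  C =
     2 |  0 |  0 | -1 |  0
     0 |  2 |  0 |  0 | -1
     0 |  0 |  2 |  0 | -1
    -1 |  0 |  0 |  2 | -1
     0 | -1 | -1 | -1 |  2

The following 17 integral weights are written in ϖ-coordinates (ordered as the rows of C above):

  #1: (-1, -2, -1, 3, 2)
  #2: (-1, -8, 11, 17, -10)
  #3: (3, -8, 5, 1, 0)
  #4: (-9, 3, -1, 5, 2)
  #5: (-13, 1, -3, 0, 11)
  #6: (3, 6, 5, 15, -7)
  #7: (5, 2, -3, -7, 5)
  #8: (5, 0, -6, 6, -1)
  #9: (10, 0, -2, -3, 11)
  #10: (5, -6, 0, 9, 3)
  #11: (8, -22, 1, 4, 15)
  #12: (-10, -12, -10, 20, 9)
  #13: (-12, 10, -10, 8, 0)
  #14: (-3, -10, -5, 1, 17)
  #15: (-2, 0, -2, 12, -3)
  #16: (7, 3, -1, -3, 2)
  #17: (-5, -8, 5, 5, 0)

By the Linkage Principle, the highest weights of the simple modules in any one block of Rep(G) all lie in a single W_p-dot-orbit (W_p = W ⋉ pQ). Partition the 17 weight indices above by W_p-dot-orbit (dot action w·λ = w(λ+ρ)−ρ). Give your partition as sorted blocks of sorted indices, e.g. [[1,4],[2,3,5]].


D_5 Cartan matrix, 5 simple roots permuted; ρ=(1,1,1,1,1).

Folding the 17 weights λ_j+ρ into Ā_23 (reps in the given 5-coord order):

  λ_1 → (0, 1, 0, 4, 2);  λ_2 → (0, 9, 4, 2, 3);  λ_3 → (0, 1, 0, 4, 2);  λ_4 → (6, 4, 0, 2, 1);  λ_5 → (1, 1, 1, 8, 1);  λ_6 → (0, 1, 0, 4, 2);  λ_7 → (0, 1, 0, 4, 2);  λ_8 → (6, 4, 0, 2, 1);  λ_9 → (1, 1, 1, 8, 1);  λ_10 → (6, 4, 0, 2, 1);  λ_11 → (0, 9, 4, 2, 3);  λ_12 → (1, 1, 1, 8, 1);  λ_13 → (1, 1, 1, 8, 1);  λ_14 → (0, 9, 4, 2, 3);  λ_15 → (1, 1, 1, 8, 1);  λ_16 → (6, 4, 0, 2, 1);  λ_17 → (0, 1, 0, 4, 2)

The 17 indices split into 4 linkage classes (same alcove rep ⇔ same W_23-dot-orbit):

[[1, 3, 6, 7, 17], [2, 11, 14], [4, 8, 10, 16], [5, 9, 12, 13, 15]]


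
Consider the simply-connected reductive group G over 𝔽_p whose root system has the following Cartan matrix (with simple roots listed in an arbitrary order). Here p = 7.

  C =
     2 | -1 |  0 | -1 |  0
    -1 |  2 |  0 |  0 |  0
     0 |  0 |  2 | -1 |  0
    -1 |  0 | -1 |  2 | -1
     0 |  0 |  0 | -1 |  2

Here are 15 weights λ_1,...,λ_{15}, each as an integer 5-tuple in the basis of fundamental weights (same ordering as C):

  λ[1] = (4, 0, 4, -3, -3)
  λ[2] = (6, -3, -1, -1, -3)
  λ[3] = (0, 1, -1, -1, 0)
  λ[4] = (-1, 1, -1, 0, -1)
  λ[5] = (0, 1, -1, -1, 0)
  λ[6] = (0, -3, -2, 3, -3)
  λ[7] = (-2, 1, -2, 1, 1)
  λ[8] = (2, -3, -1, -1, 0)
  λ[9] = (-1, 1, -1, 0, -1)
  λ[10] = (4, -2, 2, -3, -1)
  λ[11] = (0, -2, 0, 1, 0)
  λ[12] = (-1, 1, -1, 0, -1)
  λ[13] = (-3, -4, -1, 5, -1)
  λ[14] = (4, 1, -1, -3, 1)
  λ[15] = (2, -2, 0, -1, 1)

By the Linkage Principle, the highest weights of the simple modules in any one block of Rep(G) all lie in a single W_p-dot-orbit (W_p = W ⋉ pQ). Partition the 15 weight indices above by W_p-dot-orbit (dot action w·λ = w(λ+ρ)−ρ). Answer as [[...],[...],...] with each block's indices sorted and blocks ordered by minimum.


Cartan matrix: type D_5 (|W|=1920); un-permuting the 5 rows.

Folding the 15 weights λ_j+ρ into Ā_7 (reps in the given 5-coord order):

    λ_1 → (1, 1, 1, 0, 2)
    λ_2 → (0, 2, 2, 0, 0)
    λ_3 → (1, 2, 0, 0, 1)
    λ_4 → (0, 2, 0, 1, 0)
    λ_5 → (1, 2, 0, 0, 1)
    λ_6 → (1, 1, 1, 0, 2)
    λ_7 → (1, 1, 1, 0, 2)
    λ_8 → (1, 2, 0, 0, 1)
    λ_9 → (0, 2, 0, 1, 0)
    λ_10 → (1, 1, 1, 0, 2)
    λ_11 → (0, 1, 1, 2, 1)
    λ_12 → (0, 2, 0, 1, 0)
    λ_13 → (0, 2, 0, 1, 0)
    λ_14 → (0, 2, 2, 0, 0)
    λ_15 → (1, 1, 1, 0, 2)

Partition of {1..15} into 5 W_7-dot-orbits:

[[1, 6, 7, 10, 15], [2, 14], [3, 5, 8], [4, 9, 12, 13], [11]]


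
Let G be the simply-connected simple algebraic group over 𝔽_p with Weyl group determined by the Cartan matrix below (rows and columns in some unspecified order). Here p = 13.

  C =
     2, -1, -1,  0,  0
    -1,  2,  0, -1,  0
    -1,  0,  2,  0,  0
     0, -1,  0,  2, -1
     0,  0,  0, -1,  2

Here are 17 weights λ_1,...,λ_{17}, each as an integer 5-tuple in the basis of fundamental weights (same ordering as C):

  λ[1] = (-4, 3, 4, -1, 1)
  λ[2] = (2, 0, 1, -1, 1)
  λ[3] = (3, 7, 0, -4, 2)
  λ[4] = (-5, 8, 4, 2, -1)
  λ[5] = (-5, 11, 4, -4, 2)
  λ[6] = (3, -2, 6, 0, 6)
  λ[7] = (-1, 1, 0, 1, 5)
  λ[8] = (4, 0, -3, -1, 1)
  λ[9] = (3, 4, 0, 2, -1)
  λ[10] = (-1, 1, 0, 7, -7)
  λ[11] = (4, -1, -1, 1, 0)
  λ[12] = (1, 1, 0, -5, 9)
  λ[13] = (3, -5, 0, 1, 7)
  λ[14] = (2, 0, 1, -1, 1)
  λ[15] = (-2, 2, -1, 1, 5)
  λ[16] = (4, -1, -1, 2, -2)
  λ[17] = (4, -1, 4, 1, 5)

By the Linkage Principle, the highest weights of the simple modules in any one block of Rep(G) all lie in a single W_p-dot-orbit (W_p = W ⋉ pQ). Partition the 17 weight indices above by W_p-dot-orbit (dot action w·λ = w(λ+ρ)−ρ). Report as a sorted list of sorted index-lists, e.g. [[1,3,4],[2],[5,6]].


Cartan matrix: type A_5 (|W|=720); un-permuting the 5 rows.

Alcove-folded reps (p=13, 17 weights, presented ϖ-order):

  λ_1+ρ ↦ (3, 1, 2, 0, 2)
  λ_2+ρ ↦ (3, 1, 2, 0, 2)
  λ_3+ρ ↦ (4, 5, 1, 3, 0)
  λ_4+ρ ↦ (4, 5, 1, 3, 0)
  λ_5+ρ ↦ (4, 5, 1, 3, 0)
  λ_6+ρ ↦ (3, 1, 2, 0, 2)
  λ_7+ρ ↦ (0, 2, 1, 2, 6)
  λ_8+ρ ↦ (3, 1, 2, 0, 2)
  λ_9+ρ ↦ (4, 5, 1, 3, 0)
  λ_10+ρ ↦ (0, 2, 1, 2, 6)
  λ_11+ρ ↦ (5, 0, 0, 2, 1)
  λ_12+ρ ↦ (0, 2, 1, 2, 6)
  λ_13+ρ ↦ (0, 2, 1, 2, 6)
  λ_14+ρ ↦ (3, 1, 2, 0, 2)
  λ_15+ρ ↦ (0, 2, 1, 2, 6)
  λ_16+ρ ↦ (5, 0, 0, 2, 1)
  λ_17+ρ ↦ (5, 0, 0, 2, 1)

4 distinct reps among the 17 weights ⇒ 4 W_13-linkage classes:

[[1, 2, 6, 8, 14], [3, 4, 5, 9], [7, 10, 12, 13, 15], [11, 16, 17]]


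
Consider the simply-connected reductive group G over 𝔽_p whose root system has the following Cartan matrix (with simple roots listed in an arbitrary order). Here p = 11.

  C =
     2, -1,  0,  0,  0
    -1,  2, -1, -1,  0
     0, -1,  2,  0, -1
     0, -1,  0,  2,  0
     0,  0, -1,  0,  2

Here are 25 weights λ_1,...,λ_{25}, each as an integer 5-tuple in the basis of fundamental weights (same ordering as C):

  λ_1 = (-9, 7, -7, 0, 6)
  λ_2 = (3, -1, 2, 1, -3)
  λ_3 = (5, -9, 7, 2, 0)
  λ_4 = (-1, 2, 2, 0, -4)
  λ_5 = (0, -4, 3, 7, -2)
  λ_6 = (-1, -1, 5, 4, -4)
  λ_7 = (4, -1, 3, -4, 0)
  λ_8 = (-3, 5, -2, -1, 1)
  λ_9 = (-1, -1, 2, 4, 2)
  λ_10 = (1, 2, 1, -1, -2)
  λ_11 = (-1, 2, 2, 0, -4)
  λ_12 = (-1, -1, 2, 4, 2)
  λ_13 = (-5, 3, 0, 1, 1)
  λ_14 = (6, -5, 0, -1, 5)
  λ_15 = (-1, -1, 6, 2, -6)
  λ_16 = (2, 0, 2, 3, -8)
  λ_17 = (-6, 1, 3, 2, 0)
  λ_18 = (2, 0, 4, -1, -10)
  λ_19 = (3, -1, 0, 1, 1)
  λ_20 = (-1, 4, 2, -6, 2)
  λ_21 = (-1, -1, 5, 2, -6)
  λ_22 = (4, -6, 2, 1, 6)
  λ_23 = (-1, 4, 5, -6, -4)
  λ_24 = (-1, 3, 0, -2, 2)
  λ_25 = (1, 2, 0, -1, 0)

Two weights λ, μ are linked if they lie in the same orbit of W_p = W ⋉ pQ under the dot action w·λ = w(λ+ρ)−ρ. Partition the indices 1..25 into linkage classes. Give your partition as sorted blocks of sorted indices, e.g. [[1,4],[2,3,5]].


Root system D_5: the 5×5 matrix C matches after relabeling.

Folding the 25 weights λ_j+ρ into Ā_11 (reps in the given 5-coord order):

    1: (2, 1, 0, 5, 1)
    2: (4, 0, 1, 2, 2)
    3: (2, 1, 0, 5, 1)
    4: (0, 3, 0, 1, 3)
    5: (2, 1, 0, 5, 1)
    6: (0, 0, 0, 5, 3)
    7: (2, 3, 1, 0, 1)
    8: (2, 3, 1, 0, 1)
    9: (0, 0, 0, 5, 3)
    10: (2, 3, 1, 0, 1)
    11: (0, 3, 0, 1, 3)
    12: (0, 0, 0, 5, 3)
    13: (4, 0, 1, 2, 2)
    14: (0, 3, 0, 1, 3)
    15: (0, 0, 1, 3, 5)
    16: (0, 3, 0, 1, 3)
    17: (2, 3, 1, 0, 1)
    18: (0, 0, 1, 3, 5)
    19: (4, 0, 1, 2, 2)
    20: (0, 0, 0, 5, 3)
    21: (0, 0, 1, 3, 5)
    22: (0, 0, 1, 3, 5)
    23: (0, 0, 0, 5, 3)
    24: (0, 3, 0, 1, 3)
    25: (2, 3, 1, 0, 1)

Partition of {1..25} into 6 W_11-dot-orbits:

[[1, 3, 5], [2, 13, 19], [4, 11, 14, 16, 24], [6, 9, 12, 20, 23], [7, 8, 10, 17, 25], [15, 18, 21, 22]]


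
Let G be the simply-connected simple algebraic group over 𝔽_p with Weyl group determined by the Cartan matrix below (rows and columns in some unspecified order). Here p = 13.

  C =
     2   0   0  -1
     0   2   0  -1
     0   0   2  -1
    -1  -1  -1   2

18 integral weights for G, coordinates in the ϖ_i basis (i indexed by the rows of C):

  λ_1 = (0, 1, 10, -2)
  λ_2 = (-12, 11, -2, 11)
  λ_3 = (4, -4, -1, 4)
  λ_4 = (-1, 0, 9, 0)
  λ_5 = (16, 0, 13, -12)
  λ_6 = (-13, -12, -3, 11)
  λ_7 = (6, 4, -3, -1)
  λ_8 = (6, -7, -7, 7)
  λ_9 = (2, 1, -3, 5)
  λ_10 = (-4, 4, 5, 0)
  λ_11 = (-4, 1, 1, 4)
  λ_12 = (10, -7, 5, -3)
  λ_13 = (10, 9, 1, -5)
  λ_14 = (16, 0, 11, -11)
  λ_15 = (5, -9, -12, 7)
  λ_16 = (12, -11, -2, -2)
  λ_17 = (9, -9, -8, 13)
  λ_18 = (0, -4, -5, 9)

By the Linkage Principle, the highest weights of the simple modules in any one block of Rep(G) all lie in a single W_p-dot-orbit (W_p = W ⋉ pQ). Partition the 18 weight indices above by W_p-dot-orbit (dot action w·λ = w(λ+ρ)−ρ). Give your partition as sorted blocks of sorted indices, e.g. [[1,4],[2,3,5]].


Root system D_4: the 4×4 matrix C matches after relabeling.

Each λ_j+ρ reduced to Ā_13; 4-tuples below use C's row order:

  [1] (0, 1, 10, 1)
  [2] (0, 1, 10, 1)
  [3] (5, 3, 0, 2)
  [4] (0, 1, 10, 1)
  [5] (1, 3, 4, 2)
  [6] (0, 1, 10, 1)
  [7] (5, 3, 0, 2)
  [8] (3, 2, 2, 2)
  [9] (3, 2, 2, 2)
  [10] (1, 3, 4, 2)
  [11] (3, 2, 2, 2)
  [12] (3, 2, 2, 2)
  [13] (3, 2, 2, 2)
  [14] (1, 3, 4, 2)
  [15] (5, 3, 0, 2)
  [16] (0, 1, 10, 1)
  [17] (1, 3, 4, 2)
  [18] (1, 3, 4, 2)

Grouping the 18 weights by Ā_13-representative: 4 linkage classes.

[[1, 2, 4, 6, 16], [3, 7, 15], [5, 10, 14, 17, 18], [8, 9, 11, 12, 13]]


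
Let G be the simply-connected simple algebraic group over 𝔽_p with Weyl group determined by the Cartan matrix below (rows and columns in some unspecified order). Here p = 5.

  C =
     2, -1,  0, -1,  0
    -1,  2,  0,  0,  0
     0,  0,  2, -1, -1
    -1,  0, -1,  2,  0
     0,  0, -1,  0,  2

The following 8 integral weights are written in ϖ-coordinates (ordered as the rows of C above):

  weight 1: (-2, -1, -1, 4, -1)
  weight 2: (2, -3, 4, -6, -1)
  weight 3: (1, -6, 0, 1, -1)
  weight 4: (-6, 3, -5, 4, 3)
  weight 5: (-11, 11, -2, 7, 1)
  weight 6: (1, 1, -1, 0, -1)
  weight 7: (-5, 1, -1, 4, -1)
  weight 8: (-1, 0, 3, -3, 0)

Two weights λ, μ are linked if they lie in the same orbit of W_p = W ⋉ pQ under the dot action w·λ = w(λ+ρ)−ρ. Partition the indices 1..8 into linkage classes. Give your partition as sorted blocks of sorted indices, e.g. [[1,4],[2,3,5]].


Dynkin diagram of C (from the 8 off-diagonal −1 entries): A_5.

Alcove-folded reps (p=5, 8 weights, presented ϖ-order):

  λ_1+ρ ↦ (0, 1, 0, 4, 0)
  λ_2+ρ ↦ (2, 2, 0, 1, 0)
  λ_3+ρ ↦ (2, 2, 0, 1, 0)
  λ_4+ρ ↦ (0, 1, 0, 4, 0)
  λ_5+ρ ↦ (1, 1, 2, 0, 1)
  λ_6+ρ ↦ (2, 2, 0, 1, 0)
  λ_7+ρ ↦ (2, 2, 0, 1, 0)
  λ_8+ρ ↦ (1, 1, 2, 0, 1)

Grouping the 8 weights by Ā_5-representative: 3 linkage classes.

[[1, 4], [2, 3, 6, 7], [5, 8]]


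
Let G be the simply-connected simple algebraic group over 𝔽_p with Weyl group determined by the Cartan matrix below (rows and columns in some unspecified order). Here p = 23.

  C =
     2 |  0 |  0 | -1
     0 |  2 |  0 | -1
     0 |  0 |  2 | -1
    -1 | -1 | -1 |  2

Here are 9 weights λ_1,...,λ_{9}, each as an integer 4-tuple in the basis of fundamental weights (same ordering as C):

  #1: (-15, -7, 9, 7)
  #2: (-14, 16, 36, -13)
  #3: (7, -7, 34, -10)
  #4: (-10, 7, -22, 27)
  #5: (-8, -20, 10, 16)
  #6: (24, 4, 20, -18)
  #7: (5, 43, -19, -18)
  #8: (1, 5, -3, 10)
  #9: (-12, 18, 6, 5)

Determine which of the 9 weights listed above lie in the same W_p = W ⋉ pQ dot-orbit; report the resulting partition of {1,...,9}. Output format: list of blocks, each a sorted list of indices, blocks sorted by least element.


Cartan matrix: type D_4 (|W|=192); un-permuting the 4 rows.

W_23-reps of the 9 weights in Ā_23 (same 4-coord order as C):

  [1] (2, 6, 2, 4) · [2] (2, 6, 2, 4) · [3] (5, 3, 8, 3) · [4] (4, 5, 8, 2) · [5] (2, 10, 2, 2) · [6] (2, 6, 2, 4) · [7] (2, 6, 2, 4) · [8] (2, 6, 2, 4) · [9] (2, 10, 2, 2)

Grouping the 9 weights by Ā_23-representative: 4 linkage classes.

[[1, 2, 6, 7, 8], [3], [4], [5, 9]]


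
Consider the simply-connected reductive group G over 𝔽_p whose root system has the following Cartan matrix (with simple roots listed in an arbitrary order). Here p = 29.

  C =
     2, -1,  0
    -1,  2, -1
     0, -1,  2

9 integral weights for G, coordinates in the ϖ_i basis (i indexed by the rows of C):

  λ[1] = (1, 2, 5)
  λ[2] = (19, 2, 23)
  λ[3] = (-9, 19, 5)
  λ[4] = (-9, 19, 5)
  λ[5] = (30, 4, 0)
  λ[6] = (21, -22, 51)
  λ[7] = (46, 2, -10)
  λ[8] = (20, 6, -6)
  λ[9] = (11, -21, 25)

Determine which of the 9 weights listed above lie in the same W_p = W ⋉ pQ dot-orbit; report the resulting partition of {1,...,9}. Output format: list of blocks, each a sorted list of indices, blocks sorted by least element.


Dynkin diagram of C (from the 4 off-diagonal −1 entries): A_3.

Folding the 9 weights λ_j+ρ into Ā_29 (reps in the given 3-coord order):

  λ_1 → (2, 3, 6)
  λ_2 → (2, 3, 6)
  λ_3 → (8, 12, 6)
  λ_4 → (8, 12, 6)
  λ_5 → (21, 2, 5)
  λ_6 → (21, 2, 5)
  λ_7 → (8, 12, 6)
  λ_8 → (21, 2, 5)
  λ_9 → (8, 12, 6)

These 9 weights hit 3 W_29-dot-orbits; sizes (2, 4, 3):

[[1, 2], [3, 4, 7, 9], [5, 6, 8]]


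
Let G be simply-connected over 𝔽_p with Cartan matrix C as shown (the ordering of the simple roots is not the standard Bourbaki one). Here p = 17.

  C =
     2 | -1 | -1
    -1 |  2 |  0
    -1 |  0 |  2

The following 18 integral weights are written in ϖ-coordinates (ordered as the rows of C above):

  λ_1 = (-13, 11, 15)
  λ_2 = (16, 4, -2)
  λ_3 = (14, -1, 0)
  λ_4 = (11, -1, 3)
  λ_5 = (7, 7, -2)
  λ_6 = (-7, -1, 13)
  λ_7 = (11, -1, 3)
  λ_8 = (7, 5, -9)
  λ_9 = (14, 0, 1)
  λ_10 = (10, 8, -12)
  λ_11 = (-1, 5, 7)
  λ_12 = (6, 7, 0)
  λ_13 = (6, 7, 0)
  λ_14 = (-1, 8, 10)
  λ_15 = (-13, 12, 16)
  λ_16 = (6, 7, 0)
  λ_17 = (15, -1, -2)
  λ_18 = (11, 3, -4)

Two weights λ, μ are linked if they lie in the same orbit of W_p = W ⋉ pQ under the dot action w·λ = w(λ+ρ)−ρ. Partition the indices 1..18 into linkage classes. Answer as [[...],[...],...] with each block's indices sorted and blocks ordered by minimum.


A_3 Cartan matrix, 3 simple roots permuted; ρ=(1,1,1).

Folding the 18 weights λ_j+ρ into Ā_17 (reps in the given 3-coord order):

  λ_1 → (12, 0, 4);  λ_2 → (12, 0, 4);  λ_3 → (15, 0, 1);  λ_4 → (12, 0, 4);  λ_5 → (7, 8, 1);  λ_6 → (0, 6, 8);  λ_7 → (12, 0, 4);  λ_8 → (0, 6, 8);  λ_9 → (15, 0, 1);  λ_10 → (0, 6, 8);  λ_11 → (0, 6, 8);  λ_12 → (7, 8, 1);  λ_13 → (7, 8, 1);  λ_14 → (0, 6, 8);  λ_15 → (12, 0, 4);  λ_16 → (7, 8, 1);  λ_17 → (15, 0, 1);  λ_18 → (9, 4, 3)

These 18 weights hit 5 W_17-dot-orbits; sizes (5, 3, 4, 5, 1):

[[1, 2, 4, 7, 15], [3, 9, 17], [5, 12, 13, 16], [6, 8, 10, 11, 14], [18]]


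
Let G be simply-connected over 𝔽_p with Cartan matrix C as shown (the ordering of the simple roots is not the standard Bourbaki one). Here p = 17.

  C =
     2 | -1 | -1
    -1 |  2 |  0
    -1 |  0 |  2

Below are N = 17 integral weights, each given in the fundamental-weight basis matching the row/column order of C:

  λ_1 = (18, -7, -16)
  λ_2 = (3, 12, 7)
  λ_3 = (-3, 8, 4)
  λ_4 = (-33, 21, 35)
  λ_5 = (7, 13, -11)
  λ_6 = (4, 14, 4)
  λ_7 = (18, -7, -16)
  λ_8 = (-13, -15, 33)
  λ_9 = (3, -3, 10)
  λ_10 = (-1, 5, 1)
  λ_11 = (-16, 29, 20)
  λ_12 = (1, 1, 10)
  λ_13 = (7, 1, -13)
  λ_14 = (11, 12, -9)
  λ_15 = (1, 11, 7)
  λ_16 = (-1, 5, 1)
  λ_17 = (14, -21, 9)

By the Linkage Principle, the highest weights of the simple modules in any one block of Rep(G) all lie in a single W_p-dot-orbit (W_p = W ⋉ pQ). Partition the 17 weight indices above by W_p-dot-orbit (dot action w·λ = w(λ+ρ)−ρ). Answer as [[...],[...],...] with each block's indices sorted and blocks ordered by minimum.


A_3 Cartan matrix, 3 simple roots permuted; ρ=(1,1,1).

λ_j+ρ reflected into Ā_17 (⟨·,θ^∨⟩≤17); 3-tuples as given:

    λ_1 → (2, 2, 11)
    λ_2 → (4, 5, 0)
    λ_3 → (2, 7, 3)
    λ_4 → (2, 2, 8)
    λ_5 → (2, 7, 3)
    λ_6 → (2, 7, 3)
    λ_7 → (2, 2, 11)
    λ_8 → (0, 5, 9)
    λ_9 → (2, 2, 11)
    λ_10 → (0, 6, 2)
    λ_11 → (2, 2, 11)
    λ_12 → (2, 2, 11)
    λ_13 → (2, 2, 8)
    λ_14 → (4, 5, 0)
    λ_15 → (2, 7, 3)
    λ_16 → (0, 6, 2)
    λ_17 → (2, 7, 3)

6 distinct reps among the 17 weights ⇒ 6 W_17-linkage classes:

[[1, 7, 9, 11, 12], [2, 14], [3, 5, 6, 15, 17], [4, 13], [8], [10, 16]]
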